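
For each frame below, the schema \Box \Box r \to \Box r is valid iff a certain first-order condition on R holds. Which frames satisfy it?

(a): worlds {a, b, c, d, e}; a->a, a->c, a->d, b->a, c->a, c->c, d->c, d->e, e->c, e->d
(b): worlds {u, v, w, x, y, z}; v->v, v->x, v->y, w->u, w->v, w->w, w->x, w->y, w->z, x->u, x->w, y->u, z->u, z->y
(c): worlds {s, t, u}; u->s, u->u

(c)

Frame correspondent (Sahlqvist): \forall x \forall y (Rxy \to \exists z (Rxz \wedge Rzy)) — i.e. density.
(a): fails — Rde but no z with Rdz and Rze.
(b): fails — Rzy but no t with Rzt and Rty.
(c): holds.
Valid on: (c).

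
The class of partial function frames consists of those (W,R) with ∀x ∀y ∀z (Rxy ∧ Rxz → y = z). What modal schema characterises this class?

The condition is partial functionality. The CD schema ◇s → □s defines it.

◇s → □s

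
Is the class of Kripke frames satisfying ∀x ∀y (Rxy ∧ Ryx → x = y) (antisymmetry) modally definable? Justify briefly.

Modal frame validity is preserved under surjective bounded morphisms.
The 8-cycle (worlds a,b,c,d,e,f,g,h with a→b→c→d→e→f→g→h→a) is antisymmetric. Sending even-indexed worlds to a and odd-indexed worlds to b is a surjective bounded morphism onto the two-world frame with a↔b, which is not antisymmetric.
So the class is not modally definable.

No — not modally definable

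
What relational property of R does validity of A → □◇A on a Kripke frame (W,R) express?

This is the B axiom.
Its frame correspondent is symmetry — ∀x ∀y (Rxy → Ryx).

symmetry: ∀x ∀y (Rxy → Ryx)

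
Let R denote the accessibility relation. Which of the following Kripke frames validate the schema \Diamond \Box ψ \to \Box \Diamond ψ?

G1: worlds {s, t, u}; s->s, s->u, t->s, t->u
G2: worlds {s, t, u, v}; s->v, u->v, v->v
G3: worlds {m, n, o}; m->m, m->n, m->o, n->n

G2

This is the axiom for convergence; its first-order frame correspondent is \forall x \forall y \forall z (Rxy \wedge Rxz \to \exists w (Ryw \wedge Rzw)).
G1: fails — Rsu and Rsu but u and u have no common successor.
G2: ✓.
G3: fails — Rmn and Rmo but n and o have no common successor.
Valid on: G2.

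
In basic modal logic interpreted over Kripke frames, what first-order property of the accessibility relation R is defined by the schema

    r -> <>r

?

Reflexivity

Replacing r by ¬r and contraposing gives the equivalent schema □r → r.
Suppose □r→r is valid. At any x set V(r)={w : Rxw}. Then □r holds at x, so r holds at x, i.e. Rxx.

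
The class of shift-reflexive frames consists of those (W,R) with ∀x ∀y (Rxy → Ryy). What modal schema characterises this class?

□(□s → s)

The condition is shift-reflexivity. The T□ schema □(□s → s) defines it.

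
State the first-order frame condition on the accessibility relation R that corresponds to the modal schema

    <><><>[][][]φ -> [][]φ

forall x forall y forall z ((x R^3 y & x R^2 z) -> exists w (y R^3 w & z = w))

This is a Sahlqvist (Geach-type) schema ◇^3□^3φ → □^2◇^0φ.
First-order correspondent: forall x forall y forall z ((x R^3 y & x R^2 z) -> exists w (y R^3 w & z = w)).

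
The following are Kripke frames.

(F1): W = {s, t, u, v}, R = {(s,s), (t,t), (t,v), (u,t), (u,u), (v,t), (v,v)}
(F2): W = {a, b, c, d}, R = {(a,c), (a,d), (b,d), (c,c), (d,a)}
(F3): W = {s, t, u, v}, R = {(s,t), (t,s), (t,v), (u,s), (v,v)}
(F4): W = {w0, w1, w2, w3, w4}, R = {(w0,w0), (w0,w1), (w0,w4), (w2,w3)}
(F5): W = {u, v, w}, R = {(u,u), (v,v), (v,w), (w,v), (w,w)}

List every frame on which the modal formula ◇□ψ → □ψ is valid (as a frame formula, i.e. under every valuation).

(F5)

The schema corresponds to the Euclidean property: ∀x ∀y ∀z (Rxy ∧ Rxz → Ryz).
(F1): fails — Rut and Ruu but not Rtu.
(F2): fails — Rac and Rad but not Rcd.
(F3): fails — Rst and Rst but not Rtt.
(F4): fails — Rw0w1 and Rw0w1 but not Rw1w1.
(F5): satisfies the condition.
Valid on: (F5).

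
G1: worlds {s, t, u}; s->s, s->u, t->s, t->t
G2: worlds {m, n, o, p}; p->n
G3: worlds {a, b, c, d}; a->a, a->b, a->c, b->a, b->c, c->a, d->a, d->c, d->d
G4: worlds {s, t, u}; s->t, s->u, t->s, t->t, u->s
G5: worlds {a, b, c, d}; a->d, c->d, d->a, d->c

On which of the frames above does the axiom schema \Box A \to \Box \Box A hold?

This is the axiom for transitivity; its first-order frame correspondent is \forall x \forall y \forall z (Rxy \wedge Ryz \to Rxz).
G1: fails — Rts and Rsu but not Rtu.
G2: condition met.
G3: fails — Rba and Rab but not Rbb.
G4: fails — Rus and Rsu but not Ruu.
G5: fails — Rdc and Rcd but not Rdd.
Valid on: G2.

G2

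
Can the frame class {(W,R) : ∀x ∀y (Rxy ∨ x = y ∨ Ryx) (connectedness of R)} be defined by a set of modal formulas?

Modal frame validity is preserved under disjoint unions.
Take 2 disjoint single-world reflexive frames: each is trivially connected, but their disjoint union has 2 worlds with no edge between distinct components, so it is not connected.
So no modal formula (or set of formulas) defines exactly the connected frames.

No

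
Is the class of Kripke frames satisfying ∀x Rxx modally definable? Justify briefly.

The condition is reflexivity. A defining modal formula is □r → r.

Yes, by □r → r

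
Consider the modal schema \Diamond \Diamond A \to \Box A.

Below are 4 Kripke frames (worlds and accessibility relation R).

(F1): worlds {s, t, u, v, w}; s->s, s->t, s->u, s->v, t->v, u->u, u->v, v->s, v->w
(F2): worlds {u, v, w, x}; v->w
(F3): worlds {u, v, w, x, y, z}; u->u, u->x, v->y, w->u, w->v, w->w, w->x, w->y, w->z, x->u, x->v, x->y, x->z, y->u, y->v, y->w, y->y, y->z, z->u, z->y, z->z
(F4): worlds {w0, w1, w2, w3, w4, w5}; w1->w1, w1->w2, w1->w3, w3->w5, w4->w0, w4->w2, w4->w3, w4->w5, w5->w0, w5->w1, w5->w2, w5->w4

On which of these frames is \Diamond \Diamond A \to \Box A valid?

The schema corresponds to a generalized confluence (Geach) condition: \forall x \forall y \forall z ((x R^2 y \wedge xRz) \to \exists w (y = w \wedge z = w)).
(F1): fails — sR²s, sRt but s ≠ t.
(F2): ✓.
(F3): fails — uR²u, uRx but u ≠ x.
(F4): fails — w1R²w1, w1Rw2 but w1 ≠ w2.

(F2)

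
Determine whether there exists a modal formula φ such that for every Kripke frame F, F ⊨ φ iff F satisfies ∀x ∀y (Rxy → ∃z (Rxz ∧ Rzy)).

Yes: it is density, defined by the C4 schema □□p → □p.
Suppose □□p→□p is valid. Take Rxy and set V(p)={w : xR²w}. Then □□p at x, so □p at x, so p at y, i.e. ∃z(Rxz∧Rzy).

Definable; □□p → □p defines it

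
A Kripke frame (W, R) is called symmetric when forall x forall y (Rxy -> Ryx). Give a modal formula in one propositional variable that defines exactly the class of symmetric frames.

This is symmetry; the standard corresponding axiom is B: p → □◇p.
Suppose p→□◇p is valid. Take Rxy and set V(p)={x}. Then p at x, so □◇p at x, so ◇p at y, so some z with Ryz has p; z=x, i.e. Ryx.

p → □◇p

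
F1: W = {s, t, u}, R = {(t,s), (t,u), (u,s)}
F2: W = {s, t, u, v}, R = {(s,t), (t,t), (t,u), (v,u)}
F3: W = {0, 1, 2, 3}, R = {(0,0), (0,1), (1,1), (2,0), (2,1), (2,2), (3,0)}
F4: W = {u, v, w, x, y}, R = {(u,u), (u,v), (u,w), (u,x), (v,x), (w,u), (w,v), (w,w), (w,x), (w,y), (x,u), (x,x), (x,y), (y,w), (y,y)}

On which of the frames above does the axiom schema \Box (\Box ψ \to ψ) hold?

F3

The schema corresponds to shift-reflexivity: \forall x \forall y (Rxy \to Ryy).
F1: fails — Rus but not Rss.
F2: fails — Rtu but not Ruu.
F3: ✓.
F4: fails — Ruv but not Rvv.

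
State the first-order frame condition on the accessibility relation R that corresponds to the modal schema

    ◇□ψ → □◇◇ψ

∀x ∀y ∀z ((xRy ∧ xRz) → ∃w (yRw ∧ zR²w))

This is a Sahlqvist (Geach-type) schema ◇^1□^1ψ → □^1◇^2ψ.
First-order correspondent: ∀x ∀y ∀z ((xRy ∧ xRz) → ∃w (yRw ∧ zR²w)).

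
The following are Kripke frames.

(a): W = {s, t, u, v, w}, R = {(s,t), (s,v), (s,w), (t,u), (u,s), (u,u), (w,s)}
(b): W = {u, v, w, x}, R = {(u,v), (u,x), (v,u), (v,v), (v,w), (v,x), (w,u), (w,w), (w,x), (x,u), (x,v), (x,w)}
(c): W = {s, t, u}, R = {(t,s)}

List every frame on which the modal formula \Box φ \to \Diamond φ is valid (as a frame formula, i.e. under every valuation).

Frame correspondent (Sahlqvist): \forall x \exists y Rxy — i.e. seriality.
(a): fails — world v has no successor.
(b): satisfies the condition.
(c): fails — world s has no successor.

(b)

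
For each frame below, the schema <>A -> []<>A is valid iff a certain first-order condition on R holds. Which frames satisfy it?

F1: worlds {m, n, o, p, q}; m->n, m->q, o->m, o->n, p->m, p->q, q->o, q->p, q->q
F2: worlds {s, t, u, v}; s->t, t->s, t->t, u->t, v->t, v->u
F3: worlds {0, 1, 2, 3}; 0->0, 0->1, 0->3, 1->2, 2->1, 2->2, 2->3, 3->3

none

The schema corresponds to the Euclidean property: forall x forall y forall z (Rxy & Rxz -> Ryz).
F1: fails — Rmq and Rmn but not Rqn.
F2: fails — Rts and Rts but not Rss.
F3: fails — R01 and R00 but not R10.
Valid on no frame.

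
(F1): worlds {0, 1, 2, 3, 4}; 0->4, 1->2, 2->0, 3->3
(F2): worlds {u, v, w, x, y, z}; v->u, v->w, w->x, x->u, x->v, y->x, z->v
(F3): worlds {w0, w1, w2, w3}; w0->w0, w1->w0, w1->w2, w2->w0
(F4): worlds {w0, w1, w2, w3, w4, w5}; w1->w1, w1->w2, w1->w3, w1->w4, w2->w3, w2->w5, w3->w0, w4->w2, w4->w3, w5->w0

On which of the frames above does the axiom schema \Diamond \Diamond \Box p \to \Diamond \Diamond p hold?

(F3)

Frame correspondent (Sahlqvist): \forall x \forall y (x R^2 y \to \exists w (yRw \wedge x R^2 w)) — i.e. a generalized confluence (Geach) condition.
(F1): fails — 1R²0 but no w with 0Rw and 1R²w.
(F2): fails — vR²x but no t with xRt and vR²t.
(F3): ✓.
(F4): fails — w1R²w0 but no w with w0Rw and w1R²w.
Valid on: (F3).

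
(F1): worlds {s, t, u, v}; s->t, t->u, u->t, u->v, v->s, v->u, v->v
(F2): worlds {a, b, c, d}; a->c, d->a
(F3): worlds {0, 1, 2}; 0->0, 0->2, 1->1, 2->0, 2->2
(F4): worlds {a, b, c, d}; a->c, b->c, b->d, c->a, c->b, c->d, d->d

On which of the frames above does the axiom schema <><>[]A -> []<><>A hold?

Frame correspondent (Sahlqvist): forall x forall y forall z ((x R^2 y & xRz) -> exists w (yRw & z R^2 w)) — i.e. a generalized confluence (Geach) condition.
(F1): fails — vR²s, vRs but no w with sRw and sR²w.
(F2): fails — dR²c, dRa but no w with cRw and aR²w.
(F3): ✓.
(F4): fails — bR²a, bRd but no w with aRw and dR²w.
Valid on: (F3).

(F3)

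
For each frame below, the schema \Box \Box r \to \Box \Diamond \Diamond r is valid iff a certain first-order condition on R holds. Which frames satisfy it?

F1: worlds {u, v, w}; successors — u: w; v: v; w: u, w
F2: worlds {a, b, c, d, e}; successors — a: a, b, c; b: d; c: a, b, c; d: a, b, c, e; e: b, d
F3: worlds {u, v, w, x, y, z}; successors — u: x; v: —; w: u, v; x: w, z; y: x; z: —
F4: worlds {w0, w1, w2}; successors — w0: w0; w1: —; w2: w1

F1, F2

This is the axiom for a generalized confluence (Geach) condition; its first-order frame correspondent is \forall x \forall z (xRz \to \exists w (x R^2 w \wedge z R^2 w)).
F1: holds.
F2: holds.
F3: fails — uRx but no t with uR²t and xR²t.
F4: fails — w2Rw1 but no w with w2R²w and w1R²w.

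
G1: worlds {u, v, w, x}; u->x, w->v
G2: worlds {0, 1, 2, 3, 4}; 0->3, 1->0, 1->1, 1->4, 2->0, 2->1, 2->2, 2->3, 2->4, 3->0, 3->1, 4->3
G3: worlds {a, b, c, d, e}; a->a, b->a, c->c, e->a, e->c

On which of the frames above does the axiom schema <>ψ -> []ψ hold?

The schema corresponds to partial functionality: forall x forall y forall z (Rxy & Rxz -> y = z).
G1: ✓.
G2: fails — 1 sees both 0 and 1.
G3: fails — e sees both a and c.
Valid on: G1.

G1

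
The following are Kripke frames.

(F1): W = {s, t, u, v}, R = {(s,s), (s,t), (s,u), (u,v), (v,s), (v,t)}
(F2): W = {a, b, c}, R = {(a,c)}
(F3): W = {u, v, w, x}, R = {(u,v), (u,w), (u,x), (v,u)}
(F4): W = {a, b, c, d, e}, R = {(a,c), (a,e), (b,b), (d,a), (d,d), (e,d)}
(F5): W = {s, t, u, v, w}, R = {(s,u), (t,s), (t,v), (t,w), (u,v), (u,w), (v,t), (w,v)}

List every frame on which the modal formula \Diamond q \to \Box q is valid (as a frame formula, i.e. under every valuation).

(F2)

This is the axiom for partial functionality; its first-order frame correspondent is \forall x \forall y \forall z (Rxy \wedge Rxz \to y = z).
(F1): fails — s sees both s and t.
(F2): holds.
(F3): fails — u sees both v and w.
(F4): fails — a sees both c and e.
(F5): fails — t sees both s and v.
Valid on: (F2).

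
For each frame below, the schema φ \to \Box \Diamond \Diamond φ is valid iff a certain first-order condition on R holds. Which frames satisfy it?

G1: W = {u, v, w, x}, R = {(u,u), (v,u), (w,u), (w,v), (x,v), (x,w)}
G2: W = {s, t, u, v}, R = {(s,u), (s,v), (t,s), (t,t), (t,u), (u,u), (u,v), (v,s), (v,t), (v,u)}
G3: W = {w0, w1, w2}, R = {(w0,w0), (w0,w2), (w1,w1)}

G2

The schema corresponds to a generalized confluence (Geach) condition: \forall x \forall z (xRz \to \exists w (x = w \wedge z R^2 w)).
G1: fails — vRu but no t with v=t and uR²t.
G2: holds.
G3: fails — w0Rw2 but no w with w0=w and w2R²w.
Valid on: G2.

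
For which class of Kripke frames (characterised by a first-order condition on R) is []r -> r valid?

This schema is the T axiom.
Its frame correspondent is reflexivity — forall x Rxx.

Reflexivity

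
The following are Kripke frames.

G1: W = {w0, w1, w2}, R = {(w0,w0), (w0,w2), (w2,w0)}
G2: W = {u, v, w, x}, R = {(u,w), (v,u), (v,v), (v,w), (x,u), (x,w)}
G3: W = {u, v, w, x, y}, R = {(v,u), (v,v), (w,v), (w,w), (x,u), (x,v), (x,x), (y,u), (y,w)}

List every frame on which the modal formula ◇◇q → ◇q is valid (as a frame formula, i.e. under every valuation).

Frame correspondent (Sahlqvist): ∀x ∀y ∀z (Rxy ∧ Ryz → Rxz) — i.e. transitivity.
G1: fails — Rw2w0 and Rw0w2 but not Rw2w2.
G2: holds.
G3: fails — Ryw and Rwv but not Ryv.

G2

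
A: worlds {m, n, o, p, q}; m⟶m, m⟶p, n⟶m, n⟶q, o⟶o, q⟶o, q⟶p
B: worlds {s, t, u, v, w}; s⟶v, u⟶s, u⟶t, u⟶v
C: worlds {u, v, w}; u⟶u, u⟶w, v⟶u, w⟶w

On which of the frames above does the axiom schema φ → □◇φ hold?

The schema corresponds to symmetry: ∀x ∀y (Rxy → Ryx).
A: fails — Rqp but not Rpq.
B: fails — Rus but not Rsu.
C: fails — Rvu but not Ruv.

none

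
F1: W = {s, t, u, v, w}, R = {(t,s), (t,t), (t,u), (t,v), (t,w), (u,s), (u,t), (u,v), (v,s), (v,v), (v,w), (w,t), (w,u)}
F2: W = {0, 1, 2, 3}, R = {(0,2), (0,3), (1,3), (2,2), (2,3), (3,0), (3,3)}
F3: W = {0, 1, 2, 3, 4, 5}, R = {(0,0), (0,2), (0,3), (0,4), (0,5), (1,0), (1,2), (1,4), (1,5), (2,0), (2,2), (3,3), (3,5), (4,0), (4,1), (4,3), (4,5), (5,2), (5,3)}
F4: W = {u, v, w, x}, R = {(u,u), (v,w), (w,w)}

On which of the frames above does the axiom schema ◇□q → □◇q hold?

This is the axiom for convergence; its first-order frame correspondent is ∀x ∀y ∀z (Rxy ∧ Rxz → ∃w (Ryw ∧ Rzw)).
F1: fails — Rtv and Rts but v and s have no common successor.
F2: condition met.
F3: fails — R03 and R02 but 3 and 2 have no common successor.
F4: condition met.
Valid on: F2, F4.

F2, F4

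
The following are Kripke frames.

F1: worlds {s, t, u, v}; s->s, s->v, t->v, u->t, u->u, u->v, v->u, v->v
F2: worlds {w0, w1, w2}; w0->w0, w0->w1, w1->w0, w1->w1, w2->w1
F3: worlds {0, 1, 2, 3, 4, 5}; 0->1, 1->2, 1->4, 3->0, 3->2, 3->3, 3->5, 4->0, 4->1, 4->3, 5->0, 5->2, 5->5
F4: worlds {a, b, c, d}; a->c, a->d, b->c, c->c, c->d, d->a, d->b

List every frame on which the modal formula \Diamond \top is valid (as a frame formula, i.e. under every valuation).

The schema corresponds to seriality: \forall x \exists y Rxy.
F1: holds.
F2: holds.
F3: fails — world 2 has no successor.
F4: holds.
Valid on: F1, F2, F4.

F1, F2, F4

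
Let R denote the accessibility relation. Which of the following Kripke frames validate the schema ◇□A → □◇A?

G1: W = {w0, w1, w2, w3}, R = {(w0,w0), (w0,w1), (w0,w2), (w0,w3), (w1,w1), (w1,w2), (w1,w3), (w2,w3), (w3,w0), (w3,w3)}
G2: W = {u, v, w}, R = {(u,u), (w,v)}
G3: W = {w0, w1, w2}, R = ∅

G1, G3

Frame correspondent (Sahlqvist): ∀x ∀y ∀z (Rxy ∧ Rxz → ∃w (Ryw ∧ Rzw)) — i.e. convergence.
G1: ✓.
G2: fails — Rwv and Rwv but v and v have no common successor.
G3: ✓.
Valid on: G1, G3.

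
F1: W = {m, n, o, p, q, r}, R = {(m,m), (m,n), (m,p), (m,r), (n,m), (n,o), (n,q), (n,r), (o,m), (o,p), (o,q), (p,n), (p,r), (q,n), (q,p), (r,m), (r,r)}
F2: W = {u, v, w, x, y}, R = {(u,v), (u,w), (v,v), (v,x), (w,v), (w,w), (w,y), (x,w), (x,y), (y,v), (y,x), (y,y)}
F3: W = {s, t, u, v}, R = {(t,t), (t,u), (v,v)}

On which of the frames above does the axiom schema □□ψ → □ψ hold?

F2, F3

Frame correspondent (Sahlqvist): ∀x ∀y (Rxy → ∃z (Rxz ∧ Rzy)) — i.e. density.
F1: fails — Rpn but no z with Rpz and Rzn.
F2: ✓.
F3: ✓.
Valid on: F2, F3.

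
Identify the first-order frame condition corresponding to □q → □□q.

Suppose □q→□□q is valid. Take Rxy, Ryz and set V(q)={w : Rxw}. Then □q at x, so □□q at x, so □q at y, so q at z, i.e. Rxz.

transitivity: ∀x ∀y ∀z (Rxy ∧ Ryz → Rxz)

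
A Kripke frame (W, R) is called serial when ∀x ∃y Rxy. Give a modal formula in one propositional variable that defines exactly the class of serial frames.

□r → ◇r

The condition is seriality. The D schema □r → ◇r defines it.
Suppose □r→◇r is valid. At any x set V(r)=W. Then □r at x, so ◇r at x, so x has a successor.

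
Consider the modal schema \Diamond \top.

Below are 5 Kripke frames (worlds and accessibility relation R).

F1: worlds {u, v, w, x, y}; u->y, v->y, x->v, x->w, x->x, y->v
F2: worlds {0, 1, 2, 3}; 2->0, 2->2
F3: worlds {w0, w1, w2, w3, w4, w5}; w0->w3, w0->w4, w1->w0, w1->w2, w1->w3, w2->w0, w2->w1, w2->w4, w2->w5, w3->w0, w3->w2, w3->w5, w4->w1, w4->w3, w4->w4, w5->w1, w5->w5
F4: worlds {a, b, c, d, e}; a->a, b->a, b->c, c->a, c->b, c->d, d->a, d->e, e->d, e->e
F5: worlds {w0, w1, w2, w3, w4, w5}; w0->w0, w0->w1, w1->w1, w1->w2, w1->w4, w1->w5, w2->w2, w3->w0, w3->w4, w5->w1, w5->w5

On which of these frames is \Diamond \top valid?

The schema corresponds to seriality: \forall x \exists y Rxy.
F1: fails — world w has no successor.
F2: fails — world 0 has no successor.
F3: holds.
F4: holds.
F5: fails — world w4 has no successor.
Valid on: F3, F4.

F3, F4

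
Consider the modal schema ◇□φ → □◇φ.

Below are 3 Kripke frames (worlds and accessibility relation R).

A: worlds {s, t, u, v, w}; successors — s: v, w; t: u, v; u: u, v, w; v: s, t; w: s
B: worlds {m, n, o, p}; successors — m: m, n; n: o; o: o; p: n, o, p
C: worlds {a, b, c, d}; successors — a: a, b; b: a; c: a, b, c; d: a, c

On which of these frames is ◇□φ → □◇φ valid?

C

The schema corresponds to convergence: ∀x ∀y ∀z (Rxy ∧ Rxz → ∃w (Ryw ∧ Rzw)).
A: fails — Rtv and Rtu but v and u have no common successor.
B: fails — Rmm and Rmn but m and n have no common successor.
C: satisfies the condition.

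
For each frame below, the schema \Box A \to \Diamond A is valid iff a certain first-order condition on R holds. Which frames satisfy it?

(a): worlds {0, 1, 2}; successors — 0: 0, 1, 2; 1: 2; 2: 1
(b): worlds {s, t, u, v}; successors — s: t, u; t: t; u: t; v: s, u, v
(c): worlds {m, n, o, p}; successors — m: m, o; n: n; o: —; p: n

Frame correspondent (Sahlqvist): \forall x \exists y Rxy — i.e. seriality.
(a): condition met.
(b): condition met.
(c): fails — world o has no successor.

(a), (b)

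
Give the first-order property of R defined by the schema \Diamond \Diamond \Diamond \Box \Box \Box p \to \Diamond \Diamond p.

This is a Sahlqvist (Geach-type) schema ◇^3□^3p → □^0◇^2p.
Minimal-valuation argument: fix x; take any y with xR^3y and any z with xR^0z. Set V(p) to the set of worlds R-reachable from y in exactly 3 steps. Then □^3p holds at y, so the antecedent holds at x; validity forces ◇^2p at z, giving a w with zR^2w and yR^3w.
First-order correspondent: \forall x \forall y (x R^3 y \to \exists w (y R^3 w \wedge x R^2 w)).

\forall x \forall y (x R^3 y \to \exists w (y R^3 w \wedge x R^2 w))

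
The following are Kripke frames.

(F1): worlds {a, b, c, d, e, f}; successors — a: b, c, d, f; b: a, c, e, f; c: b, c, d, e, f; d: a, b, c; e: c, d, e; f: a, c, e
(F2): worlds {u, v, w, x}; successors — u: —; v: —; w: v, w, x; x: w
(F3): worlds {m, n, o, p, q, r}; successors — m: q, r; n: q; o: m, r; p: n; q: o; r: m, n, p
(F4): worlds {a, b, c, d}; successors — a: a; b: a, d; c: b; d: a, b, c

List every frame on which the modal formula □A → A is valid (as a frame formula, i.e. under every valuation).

The schema corresponds to reflexivity: ∀x Rxx.
(F1): fails — world a does not see itself.
(F2): fails — world u does not see itself.
(F3): fails — world m does not see itself.
(F4): fails — world b does not see itself.
Valid on no frame.

none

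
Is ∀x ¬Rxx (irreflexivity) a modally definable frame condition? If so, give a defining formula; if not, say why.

If a class were modally definable it would be closed under surjective bounded morphisms (Goldblatt–Thomason).
The 2-cycle (worlds 0,1 with 0→1→0) is irreflexive, and the map sending every world to a single reflexive point • is a surjective bounded morphism (forth: every edge maps to (•,•); back: every world has a successor). So any modal formula valid on the 2-cycle is also valid on the reflexive point, which is not irreflexive.
So the class is not modally definable.

Not definable by any modal formula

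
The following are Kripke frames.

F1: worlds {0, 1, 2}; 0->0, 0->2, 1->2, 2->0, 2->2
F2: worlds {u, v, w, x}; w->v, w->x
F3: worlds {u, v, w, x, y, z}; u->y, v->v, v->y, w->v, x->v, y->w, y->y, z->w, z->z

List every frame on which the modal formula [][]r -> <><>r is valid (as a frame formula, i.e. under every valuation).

Frame correspondent (Sahlqvist): forall x exists w (x R^2 w & x R^2 w) — i.e. a generalized confluence (Geach) condition.
F1: condition met.
F2: fails — at u but no t with uR²t and uR²t.
F3: condition met.
Valid on: F1, F3.

F1, F3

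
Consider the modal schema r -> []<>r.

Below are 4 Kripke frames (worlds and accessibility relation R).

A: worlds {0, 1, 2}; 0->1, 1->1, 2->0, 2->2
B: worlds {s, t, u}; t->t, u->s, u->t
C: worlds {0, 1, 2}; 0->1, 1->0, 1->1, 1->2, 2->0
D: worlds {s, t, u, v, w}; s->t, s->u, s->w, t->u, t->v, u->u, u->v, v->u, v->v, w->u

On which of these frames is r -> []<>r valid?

The schema corresponds to symmetry: forall x forall y (Rxy -> Ryx).
A: fails — R01 but not R10.
B: fails — Rus but not Rsu.
C: fails — R12 but not R21.
D: fails — Rtv but not Rvt.

none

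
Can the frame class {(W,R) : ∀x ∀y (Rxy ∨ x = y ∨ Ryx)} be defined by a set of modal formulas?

Any modally definable frame class is closed under disjoint unions.
Take 2 disjoint single-world reflexive frames: each is trivially connected, but their disjoint union has 2 worlds with no edge between distinct components, so it is not connected.
Hence connectedness of R is not modally definable.

No — not modally definable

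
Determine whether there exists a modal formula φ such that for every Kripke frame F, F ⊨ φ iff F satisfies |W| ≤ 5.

Not definable by any modal formula

Any modally definable frame class is closed under disjoint unions.
Any modal formula valid on each of 6 disjoint one-world frames is valid on their disjoint union (validity is preserved under disjoint unions). Each one-world frame has |W|=1≤5, but the union has |W|=6.
So no modal formula (or set of formulas) defines exactly the |W|≤5 frames.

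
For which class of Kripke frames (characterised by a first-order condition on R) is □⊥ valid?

This schema is the Ver axiom.
Its frame correspondent is emptiness of R — ∀x ∀y ¬Rxy.

emptiness of R: ∀x ∀y ¬Rxy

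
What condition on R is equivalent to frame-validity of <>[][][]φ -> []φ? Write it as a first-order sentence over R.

This is a Sahlqvist (Geach-type) schema ◇^1□^3φ → □^1◇^0φ.
First-order correspondent: forall x forall y forall z ((xRy & xRz) -> exists w (y R^3 w & z = w)).

forall x forall y forall z ((xRy & xRz) -> exists w (y R^3 w & z = w))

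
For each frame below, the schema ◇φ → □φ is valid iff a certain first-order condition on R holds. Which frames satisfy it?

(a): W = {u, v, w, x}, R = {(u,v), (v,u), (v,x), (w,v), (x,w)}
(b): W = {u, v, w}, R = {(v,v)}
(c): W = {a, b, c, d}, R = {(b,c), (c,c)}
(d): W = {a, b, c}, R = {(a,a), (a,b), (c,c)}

(b), (c)

Frame correspondent (Sahlqvist): ∀x ∀y ∀z (Rxy ∧ Rxz → y = z) — i.e. partial functionality.
(a): fails — v sees both u and x.
(b): ✓.
(c): ✓.
(d): fails — a sees both a and b.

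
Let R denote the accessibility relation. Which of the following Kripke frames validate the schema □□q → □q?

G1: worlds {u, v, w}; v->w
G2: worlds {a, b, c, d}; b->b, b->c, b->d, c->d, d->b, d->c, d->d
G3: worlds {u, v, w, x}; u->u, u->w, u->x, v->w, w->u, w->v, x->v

Frame correspondent (Sahlqvist): ∀x ∀y (Rxy → ∃z (Rxz ∧ Rzy)) — i.e. density.
G1: fails — Rvw but no z with Rvz and Rzw.
G2: holds.
G3: fails — Rvw but no z with Rvz and Rzw.

G2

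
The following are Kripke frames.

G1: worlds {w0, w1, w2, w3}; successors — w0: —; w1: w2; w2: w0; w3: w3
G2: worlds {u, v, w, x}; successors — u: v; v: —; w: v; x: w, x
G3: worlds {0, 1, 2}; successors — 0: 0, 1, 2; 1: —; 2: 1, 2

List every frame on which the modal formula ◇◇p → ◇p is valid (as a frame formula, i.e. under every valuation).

The schema corresponds to transitivity: ∀x ∀y ∀z (Rxy ∧ Ryz → Rxz).
G1: fails — Rw1w2 and Rw2w0 but not Rw1w0.
G2: fails — Rxw and Rwv but not Rxv.
G3: ✓.

G3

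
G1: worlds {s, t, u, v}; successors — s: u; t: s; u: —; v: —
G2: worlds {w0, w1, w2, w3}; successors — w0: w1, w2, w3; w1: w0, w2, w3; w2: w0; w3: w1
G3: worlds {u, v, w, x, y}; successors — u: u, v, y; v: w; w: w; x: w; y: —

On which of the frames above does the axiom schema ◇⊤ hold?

This is the axiom for seriality; its first-order frame correspondent is ∀x ∃y Rxy.
G1: fails — world u has no successor.
G2: holds.
G3: fails — world y has no successor.
Valid on: G2.

G2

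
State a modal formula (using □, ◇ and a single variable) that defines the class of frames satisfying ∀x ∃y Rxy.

The condition is seriality. The D schema □s → ◇s defines it.
Suppose □s→◇s is valid. At any x set V(s)=W. Then □s at x, so ◇s at x, so x has a successor.

□s → ◇s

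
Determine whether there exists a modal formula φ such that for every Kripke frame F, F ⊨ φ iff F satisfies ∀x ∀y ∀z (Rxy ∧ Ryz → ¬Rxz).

If a class were modally definable it would be closed under surjective bounded morphisms (Goldblatt–Thomason).
The 3-cycle (worlds s,t,u with s→t→u→s) is intransitive. Mapping every world to a single reflexive point • is a surjective bounded morphism; the reflexive point is not intransitive (R••∧R•• but R••).
Hence intransitivity is not modally definable.

Not definable by any modal formula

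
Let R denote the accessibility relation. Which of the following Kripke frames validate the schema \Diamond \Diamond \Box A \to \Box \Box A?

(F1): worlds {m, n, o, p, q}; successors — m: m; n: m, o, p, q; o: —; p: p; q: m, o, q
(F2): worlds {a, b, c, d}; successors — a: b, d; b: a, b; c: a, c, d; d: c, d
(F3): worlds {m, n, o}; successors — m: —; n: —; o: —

(F3)

Frame correspondent (Sahlqvist): \forall x \forall y \forall z ((x R^2 y \wedge x R^2 z) \to \exists w (yRw \wedge z = w)) — i.e. a generalized confluence (Geach) condition.
(F1): fails — nR²m, nR²o but no w with mRw and o=w.
(F2): fails — aR²a, aR²a but no w with aRw and a=w.
(F3): holds.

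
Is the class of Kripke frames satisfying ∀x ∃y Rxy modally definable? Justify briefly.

The condition is seriality. A defining modal formula is □r → ◇r.
Suppose □r→◇r is valid. At any x set V(r)=W. Then □r at x, so ◇r at x, so x has a successor.

Yes — defined by □r → ◇r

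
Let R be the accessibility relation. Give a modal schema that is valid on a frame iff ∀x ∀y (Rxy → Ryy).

A defining formula is □(□p → p) (the T□ axiom).
Suppose □(□p→p) is valid. Take Rxy and set V(p)={w : Ryw}. Then at y, □p holds; since □(□p→p) at x, □p→p at y, so p at y, i.e. Ryy.

□(□p → p)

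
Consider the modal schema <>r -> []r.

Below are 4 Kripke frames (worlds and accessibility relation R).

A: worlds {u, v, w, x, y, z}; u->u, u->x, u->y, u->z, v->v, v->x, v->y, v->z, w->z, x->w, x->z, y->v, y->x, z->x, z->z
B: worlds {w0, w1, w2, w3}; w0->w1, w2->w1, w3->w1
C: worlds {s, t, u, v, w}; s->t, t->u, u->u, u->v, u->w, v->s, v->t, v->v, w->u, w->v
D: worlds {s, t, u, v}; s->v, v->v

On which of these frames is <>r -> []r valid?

B, D

Frame correspondent (Sahlqvist): forall x forall y forall z (Rxy & Rxz -> y = z) — i.e. partial functionality.
A: fails — u sees both u and x.
B: holds.
C: fails — u sees both u and v.
D: holds.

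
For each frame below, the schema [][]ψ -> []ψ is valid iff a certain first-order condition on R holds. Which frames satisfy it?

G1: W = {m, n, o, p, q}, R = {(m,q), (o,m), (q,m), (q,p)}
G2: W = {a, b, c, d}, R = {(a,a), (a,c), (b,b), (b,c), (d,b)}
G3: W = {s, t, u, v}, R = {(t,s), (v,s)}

The schema corresponds to density: forall x forall y (Rxy -> exists z (Rxz & Rzy)).
G1: fails — Rmq but no z with Rmz and Rzq.
G2: holds.
G3: fails — Rvs but no z with Rvz and Rzs.
Valid on: G2.

G2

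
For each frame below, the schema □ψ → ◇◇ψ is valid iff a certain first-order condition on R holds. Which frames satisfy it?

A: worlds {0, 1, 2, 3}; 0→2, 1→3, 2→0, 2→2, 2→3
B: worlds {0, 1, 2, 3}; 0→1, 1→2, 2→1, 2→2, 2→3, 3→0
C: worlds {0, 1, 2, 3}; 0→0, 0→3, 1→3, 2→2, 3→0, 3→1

The schema corresponds to a generalized confluence (Geach) condition: ∀x ∃w (xRw ∧ xR²w).
A: fails — at 1 but no w with 1Rw and 1R²w.
B: fails — at 0 but no w with 0Rw and 0R²w.
C: fails — at 1 but no w with 1Rw and 1R²w.
Valid on no frame.

none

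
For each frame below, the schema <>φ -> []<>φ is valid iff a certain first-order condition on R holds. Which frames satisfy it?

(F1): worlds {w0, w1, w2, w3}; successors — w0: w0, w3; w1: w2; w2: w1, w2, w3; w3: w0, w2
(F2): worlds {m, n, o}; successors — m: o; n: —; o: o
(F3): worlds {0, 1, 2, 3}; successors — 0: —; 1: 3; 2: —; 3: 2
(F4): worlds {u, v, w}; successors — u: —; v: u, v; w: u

Frame correspondent (Sahlqvist): forall x forall y forall z (Rxy & Rxz -> Ryz) — i.e. the Euclidean property.
(F1): fails — Rw0w3 and Rw0w3 but not Rw3w3.
(F2): ✓.
(F3): fails — R13 and R13 but not R33.
(F4): fails — Rvu and Rvu but not Ruu.
Valid on: (F2).

(F2)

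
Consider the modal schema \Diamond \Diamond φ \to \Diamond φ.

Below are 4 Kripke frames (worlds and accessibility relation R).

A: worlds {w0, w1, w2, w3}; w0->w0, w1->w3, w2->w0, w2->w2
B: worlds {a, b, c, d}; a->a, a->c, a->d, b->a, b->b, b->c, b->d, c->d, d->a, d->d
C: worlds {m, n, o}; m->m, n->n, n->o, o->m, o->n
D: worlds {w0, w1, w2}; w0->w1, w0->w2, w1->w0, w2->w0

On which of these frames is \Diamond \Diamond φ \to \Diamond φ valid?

Frame correspondent (Sahlqvist): \forall x \forall y \forall z (Rxy \wedge Ryz \to Rxz) — i.e. transitivity.
A: condition met.
B: fails — Rcd and Rda but not Rca.
C: fails — Ron and Rno but not Roo.
D: fails — Rw0w1 and Rw1w0 but not Rw0w0.
Valid on: A.

A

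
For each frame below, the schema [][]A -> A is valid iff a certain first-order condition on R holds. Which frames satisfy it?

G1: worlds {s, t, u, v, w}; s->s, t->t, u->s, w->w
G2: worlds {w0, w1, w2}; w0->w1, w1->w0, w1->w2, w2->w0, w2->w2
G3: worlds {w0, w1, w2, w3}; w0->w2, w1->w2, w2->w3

This is the axiom for a generalized confluence (Geach) condition; its first-order frame correspondent is forall x exists w (x R^2 w & x = w).
G1: fails — at u but no w* with uR²w* and u=w*.
G2: condition met.
G3: fails — at w0 but no w with w0R²w and w0=w.

G2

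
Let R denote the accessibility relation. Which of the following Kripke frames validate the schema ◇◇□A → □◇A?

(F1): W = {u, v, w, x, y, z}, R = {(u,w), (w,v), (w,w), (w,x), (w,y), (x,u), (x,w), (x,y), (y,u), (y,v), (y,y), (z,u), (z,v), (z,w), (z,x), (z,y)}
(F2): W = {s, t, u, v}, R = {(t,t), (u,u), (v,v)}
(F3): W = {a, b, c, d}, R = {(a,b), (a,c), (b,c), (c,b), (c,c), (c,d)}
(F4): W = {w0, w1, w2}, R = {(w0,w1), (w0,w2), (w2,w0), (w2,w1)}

(F2)

Frame correspondent (Sahlqvist): ∀x ∀y ∀z ((xR²y ∧ xRz) → ∃w (yRw ∧ zRw)) — i.e. a generalized confluence (Geach) condition.
(F1): fails — uR²v, uRw but no t with vRt and wRt.
(F2): holds.
(F3): fails — aR²d, aRb but no w with dRw and bRw.
(F4): fails — w0R²w0, w0Rw1 but no w with w0Rw and w1Rw.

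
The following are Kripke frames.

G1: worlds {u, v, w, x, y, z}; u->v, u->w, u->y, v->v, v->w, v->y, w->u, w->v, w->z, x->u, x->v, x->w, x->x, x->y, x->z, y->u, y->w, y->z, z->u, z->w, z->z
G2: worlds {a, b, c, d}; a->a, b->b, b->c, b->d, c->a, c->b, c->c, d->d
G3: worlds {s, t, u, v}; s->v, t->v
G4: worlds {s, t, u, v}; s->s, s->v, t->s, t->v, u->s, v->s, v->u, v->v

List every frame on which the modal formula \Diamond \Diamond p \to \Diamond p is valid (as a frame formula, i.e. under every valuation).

G3

Frame correspondent (Sahlqvist): \forall x \forall y \forall z (Rxy \wedge Ryz \to Rxz) — i.e. transitivity.
G1: fails — Ruy and Ryu but not Ruu.
G2: fails — Rbc and Rca but not Rba.
G3: satisfies the condition.
G4: fails — Rtv and Rvu but not Rtu.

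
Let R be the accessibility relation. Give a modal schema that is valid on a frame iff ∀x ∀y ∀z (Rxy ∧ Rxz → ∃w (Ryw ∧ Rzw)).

A defining formula is ◇□s → □◇s (the .2 axiom).

◇□s → □◇s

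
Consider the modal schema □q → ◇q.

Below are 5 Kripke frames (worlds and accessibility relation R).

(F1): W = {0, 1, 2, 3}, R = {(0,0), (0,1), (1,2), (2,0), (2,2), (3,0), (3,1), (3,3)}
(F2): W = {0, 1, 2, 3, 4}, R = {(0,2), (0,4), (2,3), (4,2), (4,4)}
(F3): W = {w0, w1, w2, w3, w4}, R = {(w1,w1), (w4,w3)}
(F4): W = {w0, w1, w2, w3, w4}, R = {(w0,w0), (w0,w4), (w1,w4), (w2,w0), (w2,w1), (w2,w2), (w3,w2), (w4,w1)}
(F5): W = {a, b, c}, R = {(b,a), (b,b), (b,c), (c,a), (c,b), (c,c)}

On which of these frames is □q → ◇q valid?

(F1), (F4)

Frame correspondent (Sahlqvist): ∀x ∃y Rxy — i.e. seriality.
(F1): holds.
(F2): fails — world 1 has no successor.
(F3): fails — world w0 has no successor.
(F4): holds.
(F5): fails — world a has no successor.
Valid on: (F1), (F4).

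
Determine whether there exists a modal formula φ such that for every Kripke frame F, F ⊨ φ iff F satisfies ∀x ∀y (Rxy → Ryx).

Yes: it is symmetry, defined by the B schema p → □◇p.
Suppose p→□◇p is valid. Take Rxy and set V(p)={x}. Then p at x, so □◇p at x, so ◇p at y, so some z with Ryz has p; z=x, i.e. Ryx.

Definable; p → □◇p defines it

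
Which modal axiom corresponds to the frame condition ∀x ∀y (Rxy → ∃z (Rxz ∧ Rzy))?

□□ψ → □ψ

A defining formula is □□ψ → □ψ (the C4 axiom).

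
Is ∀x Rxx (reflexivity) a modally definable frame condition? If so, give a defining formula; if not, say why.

Yes: it is reflexivity, defined by the T schema □r → r.
Suppose □r→r is valid. At any x set V(r)={w : Rxw}. Then □r holds at x, so r holds at x, i.e. Rxx.

Yes, by □r → r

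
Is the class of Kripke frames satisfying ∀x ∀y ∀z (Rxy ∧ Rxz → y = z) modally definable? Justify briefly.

Yes — defined by ◇p → □p

The condition is partial functionality. A defining modal formula is ◇p → □p.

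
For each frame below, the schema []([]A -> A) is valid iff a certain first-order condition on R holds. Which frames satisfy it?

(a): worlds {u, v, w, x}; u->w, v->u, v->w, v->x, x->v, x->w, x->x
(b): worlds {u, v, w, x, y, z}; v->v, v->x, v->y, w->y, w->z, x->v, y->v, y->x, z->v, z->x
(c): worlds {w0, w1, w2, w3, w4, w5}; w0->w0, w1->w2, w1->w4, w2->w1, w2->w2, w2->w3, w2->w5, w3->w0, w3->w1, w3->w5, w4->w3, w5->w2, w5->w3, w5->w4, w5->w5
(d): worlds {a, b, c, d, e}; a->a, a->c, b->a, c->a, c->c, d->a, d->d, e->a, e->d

(d)

Frame correspondent (Sahlqvist): forall x forall y (Rxy -> Ryy) — i.e. shift-reflexivity.
(a): fails — Rxw but not Rww.
(b): fails — Ryx but not Rxx.
(c): fails — Rw3w1 but not Rw1w1.
(d): holds.
Valid on: (d).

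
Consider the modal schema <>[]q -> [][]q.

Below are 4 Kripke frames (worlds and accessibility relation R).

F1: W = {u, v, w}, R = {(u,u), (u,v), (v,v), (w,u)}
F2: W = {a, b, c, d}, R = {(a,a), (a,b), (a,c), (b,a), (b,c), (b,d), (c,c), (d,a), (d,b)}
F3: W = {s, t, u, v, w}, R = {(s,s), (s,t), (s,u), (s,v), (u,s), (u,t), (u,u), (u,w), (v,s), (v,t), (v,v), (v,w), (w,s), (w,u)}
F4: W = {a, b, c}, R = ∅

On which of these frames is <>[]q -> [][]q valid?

F4

Frame correspondent (Sahlqvist): forall x forall y forall z ((xRy & x R^2 z) -> exists w (yRw & z = w)) — i.e. a generalized confluence (Geach) condition.
F1: fails — uRv, uR²u but no t with vRt and u=t.
F2: fails — aRa, aR²d but no w with aRw and d=w.
F3: fails — sRs, sR²w but no w* with sRw* and w=w*.
F4: ✓.
Valid on: F4.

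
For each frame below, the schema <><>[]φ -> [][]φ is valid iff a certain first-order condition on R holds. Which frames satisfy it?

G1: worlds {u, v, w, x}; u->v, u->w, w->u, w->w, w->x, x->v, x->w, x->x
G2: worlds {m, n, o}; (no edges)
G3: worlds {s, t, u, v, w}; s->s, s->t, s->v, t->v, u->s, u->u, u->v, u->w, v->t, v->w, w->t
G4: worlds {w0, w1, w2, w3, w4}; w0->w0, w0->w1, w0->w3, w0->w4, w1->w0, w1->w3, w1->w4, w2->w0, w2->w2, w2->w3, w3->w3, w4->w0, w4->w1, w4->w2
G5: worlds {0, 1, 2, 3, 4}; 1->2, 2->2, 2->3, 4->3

G2

Frame correspondent (Sahlqvist): forall x forall y forall z ((x R^2 y & x R^2 z) -> exists w (yRw & z = w)) — i.e. a generalized confluence (Geach) condition.
G1: fails — uR²u, uR²u but no t with uRt and u=t.
G2: condition met.
G3: fails — sR²s, sR²w but no w* with sRw* and w=w*.
G4: fails — w0R²w0, w0R²w2 but no w with w0Rw and w2=w.
G5: fails — 1R²3, 1R²2 but no w with 3Rw and 2=w.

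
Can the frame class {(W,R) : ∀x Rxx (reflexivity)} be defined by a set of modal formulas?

Definable; □r → r defines it

The condition is reflexivity. A defining modal formula is □r → r.
Suppose □r→r is valid. At any x set V(r)={w : Rxw}. Then □r holds at x, so r holds at x, i.e. Rxx.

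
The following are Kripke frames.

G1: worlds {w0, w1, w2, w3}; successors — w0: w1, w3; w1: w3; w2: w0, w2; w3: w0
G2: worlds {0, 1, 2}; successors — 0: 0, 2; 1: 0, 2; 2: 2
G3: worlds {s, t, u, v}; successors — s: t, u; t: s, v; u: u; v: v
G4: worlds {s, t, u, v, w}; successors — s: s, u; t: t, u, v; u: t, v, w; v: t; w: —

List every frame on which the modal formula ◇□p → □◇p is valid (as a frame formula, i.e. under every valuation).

This is the axiom for convergence; its first-order frame correspondent is ∀x ∀y ∀z (Rxy ∧ Rxz → ∃w (Ryw ∧ Rzw)).
G1: fails — Rw0w1 and Rw0w3 but w1 and w3 have no common successor.
G2: ✓.
G3: fails — Rsu and Rst but u and t have no common successor.
G4: fails — Rsu and Rss but u and s have no common successor.
Valid on: G2.

G2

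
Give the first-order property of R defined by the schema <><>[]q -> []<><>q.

forall x forall y forall z ((x R^2 y & xRz) -> exists w (yRw & z R^2 w))

This is a Sahlqvist (Geach-type) schema ◇^2□^1q → □^1◇^2q.
First-order correspondent: forall x forall y forall z ((x R^2 y & xRz) -> exists w (yRw & z R^2 w)).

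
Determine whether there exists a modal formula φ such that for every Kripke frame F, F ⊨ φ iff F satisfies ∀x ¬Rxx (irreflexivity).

No

If a class were modally definable it would be closed under surjective bounded morphisms (Goldblatt–Thomason).
The 5-cycle (worlds 0,1,2,3,4 with 0→1→2→3→4→0) is irreflexive, and the map sending every world to a single reflexive point • is a surjective bounded morphism (forth: every edge maps to (•,•); back: every world has a successor). So any modal formula valid on the 5-cycle is also valid on the reflexive point, which is not irreflexive.
Hence irreflexivity is not modally definable.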